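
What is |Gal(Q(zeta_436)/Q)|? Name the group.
|Gal(Q(zeta_436)/Q)| = phi(436) = 216; group ≅ (Z/436Z)^* ≅ Z/2Z × Z/108Z

The n-th cyclotomic polynomial Φ_436(x) is the minimal polynomial of zeta_436 over Q and has degree phi(436) = 216. So Q(zeta_436) is a degree-216 Galois extension with Galois group (Z/436Z)^*. By CRT, (Z/436Z)^* ≅ (Z/4Z)^* × (Z/109Z)^*. Each prime-power unit group is (Z/4Z)^* ≅ Z/2Z; (Z/109Z)^* ≅ Z/108Z. Hence Gal(Q(zeta_436)/Q) ≅ Z/2Z × Z/108Z.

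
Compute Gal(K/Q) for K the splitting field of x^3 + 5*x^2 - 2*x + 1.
Gal(K/Q) = S_3 (symmetric group of order 6)

Compute the discriminant of x^3 + (5)*x^2 + (-2)*x + (1): Δ = -575. Since Δ is not a rational square, the Galois group is not contained in A_3; it must be the full S_3 (irreducibility of the cubic rules out anything smaller).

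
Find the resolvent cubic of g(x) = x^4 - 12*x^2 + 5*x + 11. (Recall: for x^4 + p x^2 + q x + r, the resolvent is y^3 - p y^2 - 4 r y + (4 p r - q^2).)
h(y) = y^3 + 12*y^2 - 44*y - 553

Identify coefficients: p = -12, q = 5, r = 11.
Plug into h(y) = y^3 - p y^2 - 4 r y + (4 p r - q^2):
  h(y) = y^3 - (-12) y^2 - 4*(11) y + (4*(-12)*(11) - (5)^2)
       = y^3 + (12) y^2 + (-44) y + (-553).
Simplifying: h(y) = y^3 + 12*y^2 - 44*y - 553.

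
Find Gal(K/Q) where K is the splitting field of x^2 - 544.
Gal(K/Q) = Z/2Z (cyclic of order 2)

x^2 - 544 is irreducible over Q since 544 is not a rational square. The splitting field Q(sqrt(544)) has degree 2 over Q, and its unique nontrivial automorphism is sqrt(544) ↦ -sqrt(544). Hence Gal(Q(sqrt(544))/Q) = Z/2Z.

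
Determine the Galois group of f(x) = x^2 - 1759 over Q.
Gal(K/Q) = Z/2Z (cyclic of order 2)

x^2 - 1759 is irreducible over Q since 1759 is not a rational square. The splitting field Q(sqrt(1759)) has degree 2 over Q, and its unique nontrivial automorphism is sqrt(1759) ↦ -sqrt(1759). Hence Gal(Q(sqrt(1759))/Q) = Z/2Z.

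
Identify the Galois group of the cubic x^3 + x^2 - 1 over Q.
Gal(K/Q) = S_3 (symmetric group of order 6)

Compute the discriminant of x^3 + (1)*x^2 + (0)*x + (-1): Δ = -23. Since Δ is not a rational square, the Galois group is not contained in A_3; it must be the full S_3 (irreducibility of the cubic rules out anything smaller).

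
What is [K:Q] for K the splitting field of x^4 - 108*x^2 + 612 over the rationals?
[K:Q] = 4

f factors as (x^2 - 6)(x^2 - 102); the splitting field is K = Q(sqrt(6), sqrt(102)). Since 6, 102, and 612 are all non-squares in Q, the three subfields Q(sqrt(6)), Q(sqrt(102)), Q(sqrt(612)) are distinct degree-2 extensions, so [K:Q] = 4 (Klein four Galois group).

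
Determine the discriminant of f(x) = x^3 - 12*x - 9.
Δ = 4725

For a depressed cubic x^3 + p x + q the discriminant is Δ = -4 p^3 - 27 q^2 = -4*(-12)^3 - 27*(-9)^2 = 6912 - 2187 = 4725.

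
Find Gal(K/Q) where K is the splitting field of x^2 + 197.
Gal(K/Q) = Z/2Z (cyclic of order 2)

x^2 + 197 is irreducible over Q since -197 is not a rational square. The splitting field Q(sqrt(-197)) has degree 2 over Q, and its unique nontrivial automorphism is sqrt(-197) ↦ -sqrt(-197). Hence Gal(Q(sqrt(-197))/Q) = Z/2Z.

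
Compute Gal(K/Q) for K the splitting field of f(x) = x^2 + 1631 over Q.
Gal(K/Q) = Z/2Z (cyclic of order 2)

x^2 + 1631 is irreducible over Q since -1631 is not a rational square. The splitting field Q(sqrt(-1631)) has degree 2 over Q, and its unique nontrivial automorphism is sqrt(-1631) ↦ -sqrt(-1631). Hence Gal(Q(sqrt(-1631))/Q) = Z/2Z.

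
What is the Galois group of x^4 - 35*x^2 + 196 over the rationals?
Gal(K/Q) = Z/2Z (cyclic of order 2)

f factors as (x^2 - 7)(x^2 - 28), so the splitting field is K = Q(sqrt(7), sqrt(28)). The squarefree part of 7 is 7 and the squarefree part of 28 is also 7, so sqrt(7) and sqrt(28) are both rational multiples of sqrt(7). Hence Q(sqrt(7)) = Q(sqrt(28)) = Q(sqrt(7)), and the splitting field collapses to a single degree-2 extension with Galois group Z/2Z.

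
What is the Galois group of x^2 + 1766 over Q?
Gal(K/Q) = Z/2Z (cyclic of order 2)

x^2 + 1766 is irreducible over Q since -1766 is not a rational square. The splitting field Q(sqrt(-1766)) has degree 2 over Q, and its unique nontrivial automorphism is sqrt(-1766) ↦ -sqrt(-1766). Hence Gal(Q(sqrt(-1766))/Q) = Z/2Z.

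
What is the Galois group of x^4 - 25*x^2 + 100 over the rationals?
Gal(K/Q) = Z/2Z (cyclic of order 2)

f factors as (x^2 - 20)(x^2 - 5), so the splitting field is K = Q(sqrt(20), sqrt(5)). The squarefree part of 20 is 5 and the squarefree part of 5 is also 5, so sqrt(20) and sqrt(5) are both rational multiples of sqrt(5). Hence Q(sqrt(20)) = Q(sqrt(5)) = Q(sqrt(5)), and the splitting field collapses to a single degree-2 extension with Galois group Z/2Z.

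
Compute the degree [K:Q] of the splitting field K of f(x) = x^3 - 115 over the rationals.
[K:Q] = 6

x^3 - 115 has one real root r = 115^(1/3) and two complex roots r*zeta_3, r*zeta_3^2 where zeta_3 = e^(2*pi*i/3). The splitting field is Q(r, zeta_3). [Q(r):Q] = 3 and [Q(zeta_3):Q] = 2 with gcd = 1, so [Q(r, zeta_3):Q] = 3 * 2 = 6.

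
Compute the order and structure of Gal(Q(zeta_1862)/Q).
|Gal(Q(zeta_1862)/Q)| = phi(1862) = 756; group ≅ (Z/1862Z)^* ≅ Z/18Z × Z/42Z

The n-th cyclotomic polynomial Φ_1862(x) is the minimal polynomial of zeta_1862 over Q and has degree phi(1862) = 756. So Q(zeta_1862) is a degree-756 Galois extension with Galois group (Z/1862Z)^*. By CRT, (Z/1862Z)^* ≅ (Z/2Z)^* × (Z/49Z)^* × (Z/19Z)^*. Each prime-power unit group is (Z/2Z)^* ≅ trivial group (order 1); (Z/49Z)^* ≅ Z/42Z; (Z/19Z)^* ≅ Z/18Z. Hence Gal(Q(zeta_1862)/Q) ≅ Z/18Z × Z/42Z.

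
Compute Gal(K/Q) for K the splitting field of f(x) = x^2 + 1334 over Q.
Gal(K/Q) = Z/2Z (cyclic of order 2)

x^2 + 1334 is irreducible over Q since -1334 is not a rational square. The splitting field Q(sqrt(-1334)) has degree 2 over Q, and its unique nontrivial automorphism is sqrt(-1334) ↦ -sqrt(-1334). Hence Gal(Q(sqrt(-1334))/Q) = Z/2Z.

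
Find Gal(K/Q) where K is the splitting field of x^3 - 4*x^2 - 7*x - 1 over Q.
Gal(K/Q) = A_3 (cyclic of order 3)

Compute the discriminant of x^3 + (-4)*x^2 + (-7)*x + (-1): Δ = 1369. Since Δ is a perfect square (Δ = 37^2), the Galois group is contained in A_3. Irreducibility forces the group to be transitive on three roots, so Gal = A_3.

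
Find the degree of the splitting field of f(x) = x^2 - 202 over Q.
[K:Q] = 2

The polynomial x^2 - 202 is irreducible over Q since 202 is not a perfect square. Its splitting field is Q(sqrt(202)), which has degree 2 over Q.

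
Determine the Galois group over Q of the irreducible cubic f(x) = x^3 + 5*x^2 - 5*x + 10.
Gal(K/Q) = S_3 (symmetric group of order 6)

Compute the discriminant of x^3 + (5)*x^2 + (-5)*x + (10): Δ = -11075. Since Δ is not a rational square, the Galois group is not contained in A_3; it must be the full S_3 (irreducibility of the cubic rules out anything smaller).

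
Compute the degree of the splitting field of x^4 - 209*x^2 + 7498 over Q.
[K:Q] = 4

f factors as (x^2 - 46)(x^2 - 163); the splitting field is K = Q(sqrt(46), sqrt(163)). Since 46, 163, and 7498 are all non-squares in Q, the three subfields Q(sqrt(46)), Q(sqrt(163)), Q(sqrt(7498)) are distinct degree-2 extensions, so [K:Q] = 4 (Klein four Galois group).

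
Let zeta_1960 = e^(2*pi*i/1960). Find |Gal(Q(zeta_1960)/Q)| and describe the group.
|Gal(Q(zeta_1960)/Q)| = phi(1960) = 672; group ≅ (Z/1960Z)^* ≅ Z/2Z × Z/2Z × Z/4Z × Z/42Z

The n-th cyclotomic polynomial Φ_1960(x) is the minimal polynomial of zeta_1960 over Q and has degree phi(1960) = 672. So Q(zeta_1960) is a degree-672 Galois extension with Galois group (Z/1960Z)^*. By CRT, (Z/1960Z)^* ≅ (Z/8Z)^* × (Z/5Z)^* × (Z/49Z)^*. Each prime-power unit group is (Z/8Z)^* ≅ Z/2Z × Z/2Z; (Z/5Z)^* ≅ Z/4Z; (Z/49Z)^* ≅ Z/42Z. Hence Gal(Q(zeta_1960)/Q) ≅ Z/2Z × Z/2Z × Z/4Z × Z/42Z.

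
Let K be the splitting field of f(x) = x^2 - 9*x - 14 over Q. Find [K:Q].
[K:Q] = 2

The discriminant of x^2 + (-9)*x + (-14) is b^2 - 4c = 81 - (-56) = 137. Since 137 is not a perfect square in Q, the polynomial is irreducible over Q. Its two roots generate a degree-2 extension, so [K:Q] = 2.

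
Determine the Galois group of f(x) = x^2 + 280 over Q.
Gal(K/Q) = Z/2Z (cyclic of order 2)

x^2 + 280 is irreducible over Q since -280 is not a rational square. The splitting field Q(sqrt(-280)) has degree 2 over Q, and its unique nontrivial automorphism is sqrt(-280) ↦ -sqrt(-280). Hence Gal(Q(sqrt(-280))/Q) = Z/2Z.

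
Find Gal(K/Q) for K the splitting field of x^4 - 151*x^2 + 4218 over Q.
Gal(K/Q) = V_4 (Klein four-group, Z/2Z × Z/2Z)

f factors as (x^2 - 114)(x^2 - 37), so the splitting field is K = Q(sqrt(114), sqrt(37)). The elements 114, 37, 4218 are all non-squares in Q, so sqrt(114) and sqrt(37) generate independent quadratic extensions. Thus [K:Q] = 4 and Gal(K/Q) is generated by the two order-2 automorphisms sqrt(114) ↦ -sqrt(114) and sqrt(37) ↦ -sqrt(37), giving V_4.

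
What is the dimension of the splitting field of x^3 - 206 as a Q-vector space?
[K:Q] = 6

x^3 - 206 has one real root r = 206^(1/3) and two complex roots r*zeta_3, r*zeta_3^2 where zeta_3 = e^(2*pi*i/3). The splitting field is Q(r, zeta_3). [Q(r):Q] = 3 and [Q(zeta_3):Q] = 2 with gcd = 1, so [Q(r, zeta_3):Q] = 3 * 2 = 6.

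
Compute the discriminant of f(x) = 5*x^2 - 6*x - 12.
Δ = 276

For a quadratic a x^2 + b x + c the discriminant is Δ = b^2 - 4ac = (-6)^2 - 4*(5)*(-12) = 36 - (-240) = 276.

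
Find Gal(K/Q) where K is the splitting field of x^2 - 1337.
Gal(K/Q) = Z/2Z (cyclic of order 2)

x^2 - 1337 is irreducible over Q since 1337 is not a rational square. The splitting field Q(sqrt(1337)) has degree 2 over Q, and its unique nontrivial automorphism is sqrt(1337) ↦ -sqrt(1337). Hence Gal(Q(sqrt(1337))/Q) = Z/2Z.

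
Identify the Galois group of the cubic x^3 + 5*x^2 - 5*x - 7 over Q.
Gal(K/Q) = S_3 (symmetric group of order 6)

Compute the discriminant of x^3 + (5)*x^2 + (-5)*x + (-7): Δ = 6452. Since Δ is not a rational square, the Galois group is not contained in A_3; it must be the full S_3 (irreducibility of the cubic rules out anything smaller).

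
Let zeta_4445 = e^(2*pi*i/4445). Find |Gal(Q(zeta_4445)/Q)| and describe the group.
|Gal(Q(zeta_4445)/Q)| = phi(4445) = 3024; group ≅ (Z/4445Z)^* ≅ Z/4Z × Z/6Z × Z/126Z

The n-th cyclotomic polynomial Φ_4445(x) is the minimal polynomial of zeta_4445 over Q and has degree phi(4445) = 3024. So Q(zeta_4445) is a degree-3024 Galois extension with Galois group (Z/4445Z)^*. By CRT, (Z/4445Z)^* ≅ (Z/5Z)^* × (Z/7Z)^* × (Z/127Z)^*. Each prime-power unit group is (Z/5Z)^* ≅ Z/4Z; (Z/7Z)^* ≅ Z/6Z; (Z/127Z)^* ≅ Z/126Z. Hence Gal(Q(zeta_4445)/Q) ≅ Z/4Z × Z/6Z × Z/126Z.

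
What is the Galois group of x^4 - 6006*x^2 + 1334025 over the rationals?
Gal(K/Q) = Z/2Z (cyclic of order 2)

f factors as (x^2 - 231)(x^2 - 5775), so the splitting field is K = Q(sqrt(231), sqrt(5775)). The squarefree part of 231 is 231 and the squarefree part of 5775 is also 231, so sqrt(231) and sqrt(5775) are both rational multiples of sqrt(231). Hence Q(sqrt(231)) = Q(sqrt(5775)) = Q(sqrt(231)), and the splitting field collapses to a single degree-2 extension with Galois group Z/2Z.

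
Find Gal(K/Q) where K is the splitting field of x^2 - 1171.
Gal(K/Q) = Z/2Z (cyclic of order 2)

x^2 - 1171 is irreducible over Q since 1171 is not a rational square. The splitting field Q(sqrt(1171)) has degree 2 over Q, and its unique nontrivial automorphism is sqrt(1171) ↦ -sqrt(1171). Hence Gal(Q(sqrt(1171))/Q) = Z/2Z.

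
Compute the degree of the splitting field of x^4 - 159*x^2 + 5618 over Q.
[K:Q] = 4

f factors as (x^2 - 53)(x^2 - 106); the splitting field is K = Q(sqrt(53), sqrt(106)). Since 53, 106, and 5618 are all non-squares in Q, the three subfields Q(sqrt(53)), Q(sqrt(106)), Q(sqrt(5618)) are distinct degree-2 extensions, so [K:Q] = 4 (Klein four Galois group).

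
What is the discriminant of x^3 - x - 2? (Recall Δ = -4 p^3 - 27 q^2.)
Δ = -104

For a depressed cubic x^3 + p x + q the discriminant is Δ = -4 p^3 - 27 q^2 = -4*(-1)^3 - 27*(-2)^2 = 4 - 108 = -104.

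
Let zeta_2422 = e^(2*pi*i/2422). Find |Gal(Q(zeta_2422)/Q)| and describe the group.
|Gal(Q(zeta_2422)/Q)| = phi(2422) = 1032; group ≅ (Z/2422Z)^* ≅ Z/6Z × Z/172Z

The n-th cyclotomic polynomial Φ_2422(x) is the minimal polynomial of zeta_2422 over Q and has degree phi(2422) = 1032. So Q(zeta_2422) is a degree-1032 Galois extension with Galois group (Z/2422Z)^*. By CRT, (Z/2422Z)^* ≅ (Z/2Z)^* × (Z/7Z)^* × (Z/173Z)^*. Each prime-power unit group is (Z/2Z)^* ≅ trivial group (order 1); (Z/7Z)^* ≅ Z/6Z; (Z/173Z)^* ≅ Z/172Z. Hence Gal(Q(zeta_2422)/Q) ≅ Z/6Z × Z/172Z.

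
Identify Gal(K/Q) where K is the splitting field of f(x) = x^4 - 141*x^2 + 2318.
Gal(K/Q) = V_4 (Klein four-group, Z/2Z × Z/2Z)

f factors as (x^2 - 19)(x^2 - 122), so the splitting field is K = Q(sqrt(19), sqrt(122)). The elements 19, 122, 2318 are all non-squares in Q, so sqrt(19) and sqrt(122) generate independent quadratic extensions. Thus [K:Q] = 4 and Gal(K/Q) is generated by the two order-2 automorphisms sqrt(19) ↦ -sqrt(19) and sqrt(122) ↦ -sqrt(122), giving V_4.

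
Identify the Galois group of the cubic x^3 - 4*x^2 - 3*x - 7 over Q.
Gal(K/Q) = S_3 (symmetric group of order 6)

Compute the discriminant of x^3 + (-4)*x^2 + (-3)*x + (-7): Δ = -4375. Since Δ is not a rational square, the Galois group is not contained in A_3; it must be the full S_3 (irreducibility of the cubic rules out anything smaller).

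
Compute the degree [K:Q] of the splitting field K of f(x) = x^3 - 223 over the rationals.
[K:Q] = 6

x^3 - 223 has one real root r = 223^(1/3) and two complex roots r*zeta_3, r*zeta_3^2 where zeta_3 = e^(2*pi*i/3). The splitting field is Q(r, zeta_3). [Q(r):Q] = 3 and [Q(zeta_3):Q] = 2 with gcd = 1, so [Q(r, zeta_3):Q] = 3 * 2 = 6.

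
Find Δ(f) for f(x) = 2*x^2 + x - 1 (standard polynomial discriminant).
Δ = 9

For a quadratic a x^2 + b x + c the discriminant is Δ = b^2 - 4ac = (1)^2 - 4*(2)*(-1) = 1 - (-8) = 9.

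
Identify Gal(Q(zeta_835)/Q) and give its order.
|Gal(Q(zeta_835)/Q)| = phi(835) = 664; group ≅ (Z/835Z)^* ≅ Z/4Z × Z/166Z

The n-th cyclotomic polynomial Φ_835(x) is the minimal polynomial of zeta_835 over Q and has degree phi(835) = 664. So Q(zeta_835) is a degree-664 Galois extension with Galois group (Z/835Z)^*. By CRT, (Z/835Z)^* ≅ (Z/5Z)^* × (Z/167Z)^*. Each prime-power unit group is (Z/5Z)^* ≅ Z/4Z; (Z/167Z)^* ≅ Z/166Z. Hence Gal(Q(zeta_835)/Q) ≅ Z/4Z × Z/166Z.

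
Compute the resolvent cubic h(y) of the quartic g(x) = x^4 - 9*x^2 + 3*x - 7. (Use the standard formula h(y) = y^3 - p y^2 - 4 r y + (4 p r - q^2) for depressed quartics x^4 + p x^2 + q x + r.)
h(y) = y^3 + 9*y^2 + 28*y + 243

Identify coefficients: p = -9, q = 3, r = -7.
Plug into h(y) = y^3 - p y^2 - 4 r y + (4 p r - q^2):
  h(y) = y^3 - (-9) y^2 - 4*(-7) y + (4*(-9)*(-7) - (3)^2)
       = y^3 + (9) y^2 + (28) y + (243).
Simplifying: h(y) = y^3 + 9*y^2 + 28*y + 243.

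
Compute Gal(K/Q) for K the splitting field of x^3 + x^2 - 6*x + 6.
Gal(K/Q) = S_3 (symmetric group of order 6)

Compute the discriminant of x^3 + (1)*x^2 + (-6)*x + (6): Δ = -744. Since Δ is not a rational square, the Galois group is not contained in A_3; it must be the full S_3 (irreducibility of the cubic rules out anything smaller).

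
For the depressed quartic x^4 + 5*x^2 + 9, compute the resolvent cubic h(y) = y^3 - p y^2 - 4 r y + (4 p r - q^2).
h(y) = y^3 - 5*y^2 - 36*y + 180

Identify coefficients: p = 5, q = 0, r = 9.
Plug into h(y) = y^3 - p y^2 - 4 r y + (4 p r - q^2):
  h(y) = y^3 - (5) y^2 - 4*(9) y + (4*(5)*(9) - (0)^2)
       = y^3 + (-5) y^2 + (-36) y + (180).
Simplifying: h(y) = y^3 - 5*y^2 - 36*y + 180.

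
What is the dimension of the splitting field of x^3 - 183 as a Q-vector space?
[K:Q] = 6

x^3 - 183 has one real root r = 183^(1/3) and two complex roots r*zeta_3, r*zeta_3^2 where zeta_3 = e^(2*pi*i/3). The splitting field is Q(r, zeta_3). [Q(r):Q] = 3 and [Q(zeta_3):Q] = 2 with gcd = 1, so [Q(r, zeta_3):Q] = 3 * 2 = 6.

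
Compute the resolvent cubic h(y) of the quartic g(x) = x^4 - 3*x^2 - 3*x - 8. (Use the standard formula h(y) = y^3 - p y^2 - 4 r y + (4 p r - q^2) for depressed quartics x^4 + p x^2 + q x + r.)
h(y) = y^3 + 3*y^2 + 32*y + 87

Identify coefficients: p = -3, q = -3, r = -8.
Plug into h(y) = y^3 - p y^2 - 4 r y + (4 p r - q^2):
  h(y) = y^3 - (-3) y^2 - 4*(-8) y + (4*(-3)*(-8) - (-3)^2)
       = y^3 + (3) y^2 + (32) y + (87).
Simplifying: h(y) = y^3 + 3*y^2 + 32*y + 87.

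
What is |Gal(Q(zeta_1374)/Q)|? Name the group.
|Gal(Q(zeta_1374)/Q)| = phi(1374) = 456; group ≅ (Z/1374Z)^* ≅ Z/2Z × Z/228Z

The n-th cyclotomic polynomial Φ_1374(x) is the minimal polynomial of zeta_1374 over Q and has degree phi(1374) = 456. So Q(zeta_1374) is a degree-456 Galois extension with Galois group (Z/1374Z)^*. By CRT, (Z/1374Z)^* ≅ (Z/2Z)^* × (Z/3Z)^* × (Z/229Z)^*. Each prime-power unit group is (Z/2Z)^* ≅ trivial group (order 1); (Z/3Z)^* ≅ Z/2Z; (Z/229Z)^* ≅ Z/228Z. Hence Gal(Q(zeta_1374)/Q) ≅ Z/2Z × Z/228Z.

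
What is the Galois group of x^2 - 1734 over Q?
Gal(K/Q) = Z/2Z (cyclic of order 2)

x^2 - 1734 is irreducible over Q since 1734 is not a rational square. The splitting field Q(sqrt(1734)) has degree 2 over Q, and its unique nontrivial automorphism is sqrt(1734) ↦ -sqrt(1734). Hence Gal(Q(sqrt(1734))/Q) = Z/2Z.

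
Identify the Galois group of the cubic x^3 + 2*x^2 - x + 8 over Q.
Gal(K/Q) = S_3 (symmetric group of order 6)

Compute the discriminant of x^3 + (2)*x^2 + (-1)*x + (8): Δ = -2264. Since Δ is not a rational square, the Galois group is not contained in A_3; it must be the full S_3 (irreducibility of the cubic rules out anything smaller).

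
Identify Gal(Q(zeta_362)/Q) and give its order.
|Gal(Q(zeta_362)/Q)| = phi(362) = 180; group ≅ (Z/362Z)^* ≅ Z/180Z

The n-th cyclotomic polynomial Φ_362(x) is the minimal polynomial of zeta_362 over Q and has degree phi(362) = 180. So Q(zeta_362) is a degree-180 Galois extension with Galois group (Z/362Z)^*. By CRT, (Z/362Z)^* ≅ (Z/2Z)^* × (Z/181Z)^*. Each prime-power unit group is (Z/2Z)^* ≅ trivial group (order 1); (Z/181Z)^* ≅ Z/180Z. Hence Gal(Q(zeta_362)/Q) ≅ Z/180Z.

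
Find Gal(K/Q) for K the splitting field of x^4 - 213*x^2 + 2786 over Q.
Gal(K/Q) = V_4 (Klein four-group, Z/2Z × Z/2Z)

f factors as (x^2 - 199)(x^2 - 14), so the splitting field is K = Q(sqrt(199), sqrt(14)). The elements 199, 14, 2786 are all non-squares in Q, so sqrt(199) and sqrt(14) generate independent quadratic extensions. Thus [K:Q] = 4 and Gal(K/Q) is generated by the two order-2 automorphisms sqrt(199) ↦ -sqrt(199) and sqrt(14) ↦ -sqrt(14), giving V_4.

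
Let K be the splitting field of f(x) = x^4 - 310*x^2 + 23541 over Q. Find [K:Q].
[K:Q] = 4

f factors as (x^2 - 177)(x^2 - 133); the splitting field is K = Q(sqrt(177), sqrt(133)). Since 177, 133, and 23541 are all non-squares in Q, the three subfields Q(sqrt(177)), Q(sqrt(133)), Q(sqrt(23541)) are distinct degree-2 extensions, so [K:Q] = 4 (Klein four Galois group).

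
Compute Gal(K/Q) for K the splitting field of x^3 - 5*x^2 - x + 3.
Gal(K/Q) = S_3 (symmetric group of order 6)

Compute the discriminant of x^3 + (-5)*x^2 + (-1)*x + (3): Δ = 1556. Since Δ is not a rational square, the Galois group is not contained in A_3; it must be the full S_3 (irreducibility of the cubic rules out anything smaller).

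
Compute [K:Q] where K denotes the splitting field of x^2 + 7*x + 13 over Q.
[K:Q] = 2

The discriminant of x^2 + (7)*x + (13) is b^2 - 4c = 49 - (52) = -3. Since -3 is not a perfect square in Q, the polynomial is irreducible over Q. Its two roots generate a degree-2 extension, so [K:Q] = 2.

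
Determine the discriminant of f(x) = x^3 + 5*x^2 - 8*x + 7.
Δ = -6215

For x^3 + a x^2 + b x + c the discriminant is Δ = 18 a b c - 4 a^3 c + a^2 b^2 - 4 b^3 - 27 c^2.
Plug a = 5, b = -8, c = 7:
  18*(5)*(-8)*(7) - 4*(5)^3*(7) + (5)^2*(-8)^2 - 4*(-8)^3 - 27*(7)^2
  = -5040 + (-3500) + 1600 + (2048) + (-1323)
  = -6215.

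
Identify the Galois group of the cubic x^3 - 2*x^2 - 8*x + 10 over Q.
Gal(K/Q) = S_3 (symmetric group of order 6)

Compute the discriminant of x^3 + (-2)*x^2 + (-8)*x + (10): Δ = 2804. Since Δ is not a rational square, the Galois group is not contained in A_3; it must be the full S_3 (irreducibility of the cubic rules out anything smaller).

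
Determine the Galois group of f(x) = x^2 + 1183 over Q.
Gal(K/Q) = Z/2Z (cyclic of order 2)

x^2 + 1183 is irreducible over Q since -1183 is not a rational square. The splitting field Q(sqrt(-1183)) has degree 2 over Q, and its unique nontrivial automorphism is sqrt(-1183) ↦ -sqrt(-1183). Hence Gal(Q(sqrt(-1183))/Q) = Z/2Z.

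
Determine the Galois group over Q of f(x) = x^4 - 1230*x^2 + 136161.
Gal(K/Q) = Z/2Z (cyclic of order 2)

f factors as (x^2 - 1107)(x^2 - 123), so the splitting field is K = Q(sqrt(1107), sqrt(123)). The squarefree part of 1107 is 123 and the squarefree part of 123 is also 123, so sqrt(1107) and sqrt(123) are both rational multiples of sqrt(123). Hence Q(sqrt(1107)) = Q(sqrt(123)) = Q(sqrt(123)), and the splitting field collapses to a single degree-2 extension with Galois group Z/2Z.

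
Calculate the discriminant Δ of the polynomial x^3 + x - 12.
Δ = -3892

For a depressed cubic x^3 + p x + q the discriminant is Δ = -4 p^3 - 27 q^2 = -4*(1)^3 - 27*(-12)^2 = -4 - 3888 = -3892.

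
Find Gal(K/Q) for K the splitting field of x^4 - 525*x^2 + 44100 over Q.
Gal(K/Q) = Z/2Z (cyclic of order 2)

f factors as (x^2 - 420)(x^2 - 105), so the splitting field is K = Q(sqrt(420), sqrt(105)). The squarefree part of 420 is 105 and the squarefree part of 105 is also 105, so sqrt(420) and sqrt(105) are both rational multiples of sqrt(105). Hence Q(sqrt(420)) = Q(sqrt(105)) = Q(sqrt(105)), and the splitting field collapses to a single degree-2 extension with Galois group Z/2Z.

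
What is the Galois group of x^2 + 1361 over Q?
Gal(K/Q) = Z/2Z (cyclic of order 2)

x^2 + 1361 is irreducible over Q since -1361 is not a rational square. The splitting field Q(sqrt(-1361)) has degree 2 over Q, and its unique nontrivial automorphism is sqrt(-1361) ↦ -sqrt(-1361). Hence Gal(Q(sqrt(-1361))/Q) = Z/2Z.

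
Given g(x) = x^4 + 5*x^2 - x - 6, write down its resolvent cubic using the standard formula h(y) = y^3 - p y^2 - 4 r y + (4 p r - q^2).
h(y) = y^3 - 5*y^2 + 24*y - 121

Identify coefficients: p = 5, q = -1, r = -6.
Plug into h(y) = y^3 - p y^2 - 4 r y + (4 p r - q^2):
  h(y) = y^3 - (5) y^2 - 4*(-6) y + (4*(5)*(-6) - (-1)^2)
       = y^3 + (-5) y^2 + (24) y + (-121).
Simplifying: h(y) = y^3 - 5*y^2 + 24*y - 121.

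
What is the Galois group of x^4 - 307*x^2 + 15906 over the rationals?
Gal(K/Q) = V_4 (Klein four-group, Z/2Z × Z/2Z)

f factors as (x^2 - 66)(x^2 - 241), so the splitting field is K = Q(sqrt(66), sqrt(241)). The elements 66, 241, 15906 are all non-squares in Q, so sqrt(66) and sqrt(241) generate independent quadratic extensions. Thus [K:Q] = 4 and Gal(K/Q) is generated by the two order-2 automorphisms sqrt(66) ↦ -sqrt(66) and sqrt(241) ↦ -sqrt(241), giving V_4.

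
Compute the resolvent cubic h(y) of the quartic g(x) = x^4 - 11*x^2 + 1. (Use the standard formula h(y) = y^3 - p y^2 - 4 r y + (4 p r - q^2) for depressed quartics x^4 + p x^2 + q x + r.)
h(y) = y^3 + 11*y^2 - 4*y - 44

Identify coefficients: p = -11, q = 0, r = 1.
Plug into h(y) = y^3 - p y^2 - 4 r y + (4 p r - q^2):
  h(y) = y^3 - (-11) y^2 - 4*(1) y + (4*(-11)*(1) - (0)^2)
       = y^3 + (11) y^2 + (-4) y + (-44).
Simplifying: h(y) = y^3 + 11*y^2 - 4*y - 44.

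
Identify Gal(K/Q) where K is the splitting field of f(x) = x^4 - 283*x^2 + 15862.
Gal(K/Q) = V_4 (Klein four-group, Z/2Z × Z/2Z)

f factors as (x^2 - 206)(x^2 - 77), so the splitting field is K = Q(sqrt(206), sqrt(77)). The elements 206, 77, 15862 are all non-squares in Q, so sqrt(206) and sqrt(77) generate independent quadratic extensions. Thus [K:Q] = 4 and Gal(K/Q) is generated by the two order-2 automorphisms sqrt(206) ↦ -sqrt(206) and sqrt(77) ↦ -sqrt(77), giving V_4.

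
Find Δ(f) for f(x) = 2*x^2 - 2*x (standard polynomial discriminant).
Δ = 4

For a quadratic a x^2 + b x + c the discriminant is Δ = b^2 - 4ac = (-2)^2 - 4*(2)*(0) = 4 - (0) = 4.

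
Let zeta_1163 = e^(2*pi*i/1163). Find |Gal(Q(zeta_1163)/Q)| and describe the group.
|Gal(Q(zeta_1163)/Q)| = phi(1163) = 1162; group ≅ (Z/1163Z)^* ≅ Z/1162Z

The n-th cyclotomic polynomial Φ_1163(x) is the minimal polynomial of zeta_1163 over Q and has degree phi(1163) = 1162. So Q(zeta_1163) is a degree-1162 Galois extension with Galois group (Z/1163Z)^*. (Z/1163Z)^* is cyclic since 1163 is an odd prime power (or 4). Hence Gal(Q(zeta_1163)/Q) ≅ Z/1162Z.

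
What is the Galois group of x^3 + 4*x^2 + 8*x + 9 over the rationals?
Gal(K/Q) = S_3 (symmetric group of order 6)

Compute the discriminant of x^3 + (4)*x^2 + (8)*x + (9): Δ = -331. Since Δ is not a rational square, the Galois group is not contained in A_3; it must be the full S_3 (irreducibility of the cubic rules out anything smaller).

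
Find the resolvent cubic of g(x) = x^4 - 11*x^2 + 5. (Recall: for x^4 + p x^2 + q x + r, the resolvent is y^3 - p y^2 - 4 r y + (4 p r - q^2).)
h(y) = y^3 + 11*y^2 - 20*y - 220

Identify coefficients: p = -11, q = 0, r = 5.
Plug into h(y) = y^3 - p y^2 - 4 r y + (4 p r - q^2):
  h(y) = y^3 - (-11) y^2 - 4*(5) y + (4*(-11)*(5) - (0)^2)
       = y^3 + (11) y^2 + (-20) y + (-220).
Simplifying: h(y) = y^3 + 11*y^2 - 20*y - 220.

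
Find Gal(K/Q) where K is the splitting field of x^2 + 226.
Gal(K/Q) = Z/2Z (cyclic of order 2)

x^2 + 226 is irreducible over Q since -226 is not a rational square. The splitting field Q(sqrt(-226)) has degree 2 over Q, and its unique nontrivial automorphism is sqrt(-226) ↦ -sqrt(-226). Hence Gal(Q(sqrt(-226))/Q) = Z/2Z.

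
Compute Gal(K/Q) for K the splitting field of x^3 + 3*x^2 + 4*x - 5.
Gal(K/Q) = S_3 (symmetric group of order 6)

Compute the discriminant of x^3 + (3)*x^2 + (4)*x + (-5): Δ = -1327. Since Δ is not a rational square, the Galois group is not contained in A_3; it must be the full S_3 (irreducibility of the cubic rules out anything smaller).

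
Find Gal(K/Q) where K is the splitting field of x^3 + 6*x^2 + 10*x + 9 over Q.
Gal(K/Q) = S_3 (symmetric group of order 6)

Compute the discriminant of x^3 + (6)*x^2 + (10)*x + (9): Δ = -643. Since Δ is not a rational square, the Galois group is not contained in A_3; it must be the full S_3 (irreducibility of the cubic rules out anything smaller).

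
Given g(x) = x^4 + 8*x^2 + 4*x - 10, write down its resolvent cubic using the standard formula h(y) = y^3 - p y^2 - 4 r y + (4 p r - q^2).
h(y) = y^3 - 8*y^2 + 40*y - 336

Identify coefficients: p = 8, q = 4, r = -10.
Plug into h(y) = y^3 - p y^2 - 4 r y + (4 p r - q^2):
  h(y) = y^3 - (8) y^2 - 4*(-10) y + (4*(8)*(-10) - (4)^2)
       = y^3 + (-8) y^2 + (40) y + (-336).
Simplifying: h(y) = y^3 - 8*y^2 + 40*y - 336.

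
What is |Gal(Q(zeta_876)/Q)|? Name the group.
|Gal(Q(zeta_876)/Q)| = phi(876) = 288; group ≅ (Z/876Z)^* ≅ Z/2Z × Z/2Z × Z/72Z

The n-th cyclotomic polynomial Φ_876(x) is the minimal polynomial of zeta_876 over Q and has degree phi(876) = 288. So Q(zeta_876) is a degree-288 Galois extension with Galois group (Z/876Z)^*. By CRT, (Z/876Z)^* ≅ (Z/4Z)^* × (Z/3Z)^* × (Z/73Z)^*. Each prime-power unit group is (Z/4Z)^* ≅ Z/2Z; (Z/3Z)^* ≅ Z/2Z; (Z/73Z)^* ≅ Z/72Z. Hence Gal(Q(zeta_876)/Q) ≅ Z/2Z × Z/2Z × Z/72Z.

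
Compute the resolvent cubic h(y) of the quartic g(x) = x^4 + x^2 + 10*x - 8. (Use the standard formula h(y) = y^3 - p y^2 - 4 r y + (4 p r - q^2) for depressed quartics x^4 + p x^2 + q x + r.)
h(y) = y^3 - y^2 + 32*y - 132

Identify coefficients: p = 1, q = 10, r = -8.
Plug into h(y) = y^3 - p y^2 - 4 r y + (4 p r - q^2):
  h(y) = y^3 - (1) y^2 - 4*(-8) y + (4*(1)*(-8) - (10)^2)
       = y^3 + (-1) y^2 + (32) y + (-132).
Simplifying: h(y) = y^3 - y^2 + 32*y - 132.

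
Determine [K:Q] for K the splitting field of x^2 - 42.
[K:Q] = 2

The polynomial x^2 - 42 is irreducible over Q since 42 is not a perfect square. Its splitting field is Q(sqrt(42)), which has degree 2 over Q.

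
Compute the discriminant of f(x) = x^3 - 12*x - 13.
Δ = 2349

For a depressed cubic x^3 + p x + q the discriminant is Δ = -4 p^3 - 27 q^2 = -4*(-12)^3 - 27*(-13)^2 = 6912 - 4563 = 2349.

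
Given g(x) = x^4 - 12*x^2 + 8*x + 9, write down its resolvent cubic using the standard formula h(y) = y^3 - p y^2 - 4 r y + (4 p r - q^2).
h(y) = y^3 + 12*y^2 - 36*y - 496

Identify coefficients: p = -12, q = 8, r = 9.
Plug into h(y) = y^3 - p y^2 - 4 r y + (4 p r - q^2):
  h(y) = y^3 - (-12) y^2 - 4*(9) y + (4*(-12)*(9) - (8)^2)
       = y^3 + (12) y^2 + (-36) y + (-496).
Simplifying: h(y) = y^3 + 12*y^2 - 36*y - 496.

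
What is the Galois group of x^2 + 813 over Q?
Gal(K/Q) = Z/2Z (cyclic of order 2)

x^2 + 813 is irreducible over Q since -813 is not a rational square. The splitting field Q(sqrt(-813)) has degree 2 over Q, and its unique nontrivial automorphism is sqrt(-813) ↦ -sqrt(-813). Hence Gal(Q(sqrt(-813))/Q) = Z/2Z.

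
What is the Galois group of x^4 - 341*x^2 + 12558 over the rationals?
Gal(K/Q) = V_4 (Klein four-group, Z/2Z × Z/2Z)

f factors as (x^2 - 42)(x^2 - 299), so the splitting field is K = Q(sqrt(42), sqrt(299)). The elements 42, 299, 12558 are all non-squares in Q, so sqrt(42) and sqrt(299) generate independent quadratic extensions. Thus [K:Q] = 4 and Gal(K/Q) is generated by the two order-2 automorphisms sqrt(42) ↦ -sqrt(42) and sqrt(299) ↦ -sqrt(299), giving V_4.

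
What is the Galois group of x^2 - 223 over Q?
Gal(K/Q) = Z/2Z (cyclic of order 2)

x^2 - 223 is irreducible over Q since 223 is not a rational square. The splitting field Q(sqrt(223)) has degree 2 over Q, and its unique nontrivial automorphism is sqrt(223) ↦ -sqrt(223). Hence Gal(Q(sqrt(223))/Q) = Z/2Z.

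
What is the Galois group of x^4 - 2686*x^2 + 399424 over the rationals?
Gal(K/Q) = Z/2Z (cyclic of order 2)

f factors as (x^2 - 2528)(x^2 - 158), so the splitting field is K = Q(sqrt(2528), sqrt(158)). The squarefree part of 2528 is 158 and the squarefree part of 158 is also 158, so sqrt(2528) and sqrt(158) are both rational multiples of sqrt(158). Hence Q(sqrt(2528)) = Q(sqrt(158)) = Q(sqrt(158)), and the splitting field collapses to a single degree-2 extension with Galois group Z/2Z.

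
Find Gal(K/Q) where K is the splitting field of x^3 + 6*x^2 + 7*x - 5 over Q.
Gal(K/Q) = S_3 (symmetric group of order 6)

Compute the discriminant of x^3 + (6)*x^2 + (7)*x + (-5): Δ = 257. Since Δ is not a rational square, the Galois group is not contained in A_3; it must be the full S_3 (irreducibility of the cubic rules out anything smaller).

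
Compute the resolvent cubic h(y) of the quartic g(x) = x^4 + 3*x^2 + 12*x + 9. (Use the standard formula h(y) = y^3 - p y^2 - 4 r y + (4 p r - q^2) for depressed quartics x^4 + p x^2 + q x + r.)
h(y) = y^3 - 3*y^2 - 36*y - 36

Identify coefficients: p = 3, q = 12, r = 9.
Plug into h(y) = y^3 - p y^2 - 4 r y + (4 p r - q^2):
  h(y) = y^3 - (3) y^2 - 4*(9) y + (4*(3)*(9) - (12)^2)
       = y^3 + (-3) y^2 + (-36) y + (-36).
Simplifying: h(y) = y^3 - 3*y^2 - 36*y - 36.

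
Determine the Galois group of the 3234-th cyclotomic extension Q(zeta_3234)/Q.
|Gal(Q(zeta_3234)/Q)| = phi(3234) = 840; group ≅ (Z/3234Z)^* ≅ Z/2Z × Z/10Z × Z/42Z

The n-th cyclotomic polynomial Φ_3234(x) is the minimal polynomial of zeta_3234 over Q and has degree phi(3234) = 840. So Q(zeta_3234) is a degree-840 Galois extension with Galois group (Z/3234Z)^*. By CRT, (Z/3234Z)^* ≅ (Z/2Z)^* × (Z/3Z)^* × (Z/49Z)^* × (Z/11Z)^*. Each prime-power unit group is (Z/2Z)^* ≅ trivial group (order 1); (Z/3Z)^* ≅ Z/2Z; (Z/49Z)^* ≅ Z/42Z; (Z/11Z)^* ≅ Z/10Z. Hence Gal(Q(zeta_3234)/Q) ≅ Z/2Z × Z/10Z × Z/42Z.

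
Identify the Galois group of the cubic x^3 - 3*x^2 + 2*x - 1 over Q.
Gal(K/Q) = S_3 (symmetric group of order 6)

Compute the discriminant of x^3 + (-3)*x^2 + (2)*x + (-1): Δ = -23. Since Δ is not a rational square, the Galois group is not contained in A_3; it must be the full S_3 (irreducibility of the cubic rules out anything smaller).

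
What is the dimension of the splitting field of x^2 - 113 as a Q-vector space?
[K:Q] = 2

The polynomial x^2 - 113 is irreducible over Q since 113 is not a perfect square. Its splitting field is Q(sqrt(113)), which has degree 2 over Q.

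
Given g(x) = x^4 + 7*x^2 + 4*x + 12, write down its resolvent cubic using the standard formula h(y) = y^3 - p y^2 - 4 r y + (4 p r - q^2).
h(y) = y^3 - 7*y^2 - 48*y + 320

Identify coefficients: p = 7, q = 4, r = 12.
Plug into h(y) = y^3 - p y^2 - 4 r y + (4 p r - q^2):
  h(y) = y^3 - (7) y^2 - 4*(12) y + (4*(7)*(12) - (4)^2)
       = y^3 + (-7) y^2 + (-48) y + (320).
Simplifying: h(y) = y^3 - 7*y^2 - 48*y + 320.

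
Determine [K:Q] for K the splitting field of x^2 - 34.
[K:Q] = 2

The polynomial x^2 - 34 is irreducible over Q since 34 is not a perfect square. Its splitting field is Q(sqrt(34)), which has degree 2 over Q.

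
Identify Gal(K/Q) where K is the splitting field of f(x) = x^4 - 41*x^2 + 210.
Gal(K/Q) = V_4 (Klein four-group, Z/2Z × Z/2Z)

f factors as (x^2 - 6)(x^2 - 35), so the splitting field is K = Q(sqrt(6), sqrt(35)). The elements 6, 35, 210 are all non-squares in Q, so sqrt(6) and sqrt(35) generate independent quadratic extensions. Thus [K:Q] = 4 and Gal(K/Q) is generated by the two order-2 automorphisms sqrt(6) ↦ -sqrt(6) and sqrt(35) ↦ -sqrt(35), giving V_4.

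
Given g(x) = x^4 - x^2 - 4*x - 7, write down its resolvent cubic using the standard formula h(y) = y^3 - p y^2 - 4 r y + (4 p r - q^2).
h(y) = y^3 + y^2 + 28*y + 12

Identify coefficients: p = -1, q = -4, r = -7.
Plug into h(y) = y^3 - p y^2 - 4 r y + (4 p r - q^2):
  h(y) = y^3 - (-1) y^2 - 4*(-7) y + (4*(-1)*(-7) - (-4)^2)
       = y^3 + (1) y^2 + (28) y + (12).
Simplifying: h(y) = y^3 + y^2 + 28*y + 12.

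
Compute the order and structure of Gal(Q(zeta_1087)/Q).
|Gal(Q(zeta_1087)/Q)| = phi(1087) = 1086; group ≅ (Z/1087Z)^* ≅ Z/1086Z

The n-th cyclotomic polynomial Φ_1087(x) is the minimal polynomial of zeta_1087 over Q and has degree phi(1087) = 1086. So Q(zeta_1087) is a degree-1086 Galois extension with Galois group (Z/1087Z)^*. (Z/1087Z)^* is cyclic since 1087 is an odd prime power (or 4). Hence Gal(Q(zeta_1087)/Q) ≅ Z/1086Z.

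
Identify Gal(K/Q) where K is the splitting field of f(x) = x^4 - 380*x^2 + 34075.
Gal(K/Q) = V_4 (Klein four-group, Z/2Z × Z/2Z)

f factors as (x^2 - 235)(x^2 - 145), so the splitting field is K = Q(sqrt(235), sqrt(145)). The elements 235, 145, 34075 are all non-squares in Q, so sqrt(235) and sqrt(145) generate independent quadratic extensions. Thus [K:Q] = 4 and Gal(K/Q) is generated by the two order-2 automorphisms sqrt(235) ↦ -sqrt(235) and sqrt(145) ↦ -sqrt(145), giving V_4.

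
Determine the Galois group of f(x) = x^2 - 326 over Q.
Gal(K/Q) = Z/2Z (cyclic of order 2)

x^2 - 326 is irreducible over Q since 326 is not a rational square. The splitting field Q(sqrt(326)) has degree 2 over Q, and its unique nontrivial automorphism is sqrt(326) ↦ -sqrt(326). Hence Gal(Q(sqrt(326))/Q) = Z/2Z.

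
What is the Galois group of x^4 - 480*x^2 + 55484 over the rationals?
Gal(K/Q) = V_4 (Klein four-group, Z/2Z × Z/2Z)

f factors as (x^2 - 194)(x^2 - 286), so the splitting field is K = Q(sqrt(194), sqrt(286)). The elements 194, 286, 55484 are all non-squares in Q, so sqrt(194) and sqrt(286) generate independent quadratic extensions. Thus [K:Q] = 4 and Gal(K/Q) is generated by the two order-2 automorphisms sqrt(194) ↦ -sqrt(194) and sqrt(286) ↦ -sqrt(286), giving V_4.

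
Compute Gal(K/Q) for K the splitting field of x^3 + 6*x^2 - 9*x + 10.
Gal(K/Q) = S_3 (symmetric group of order 6)

Compute the discriminant of x^3 + (6)*x^2 + (-9)*x + (10): Δ = -15228. Since Δ is not a rational square, the Galois group is not contained in A_3; it must be the full S_3 (irreducibility of the cubic rules out anything smaller).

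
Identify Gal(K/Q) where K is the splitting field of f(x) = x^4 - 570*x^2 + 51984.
Gal(K/Q) = Z/2Z (cyclic of order 2)

f factors as (x^2 - 456)(x^2 - 114), so the splitting field is K = Q(sqrt(456), sqrt(114)). The squarefree part of 456 is 114 and the squarefree part of 114 is also 114, so sqrt(456) and sqrt(114) are both rational multiples of sqrt(114). Hence Q(sqrt(456)) = Q(sqrt(114)) = Q(sqrt(114)), and the splitting field collapses to a single degree-2 extension with Galois group Z/2Z.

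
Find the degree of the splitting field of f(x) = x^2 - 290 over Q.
[K:Q] = 2

The polynomial x^2 - 290 is irreducible over Q since 290 is not a perfect square. Its splitting field is Q(sqrt(290)), which has degree 2 over Q.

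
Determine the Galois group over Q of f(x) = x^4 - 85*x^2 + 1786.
Gal(K/Q) = V_4 (Klein four-group, Z/2Z × Z/2Z)

f factors as (x^2 - 47)(x^2 - 38), so the splitting field is K = Q(sqrt(47), sqrt(38)). The elements 47, 38, 1786 are all non-squares in Q, so sqrt(47) and sqrt(38) generate independent quadratic extensions. Thus [K:Q] = 4 and Gal(K/Q) is generated by the two order-2 automorphisms sqrt(47) ↦ -sqrt(47) and sqrt(38) ↦ -sqrt(38), giving V_4.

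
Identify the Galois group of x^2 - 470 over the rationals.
Gal(K/Q) = Z/2Z (cyclic of order 2)

x^2 - 470 is irreducible over Q since 470 is not a rational square. The splitting field Q(sqrt(470)) has degree 2 over Q, and its unique nontrivial automorphism is sqrt(470) ↦ -sqrt(470). Hence Gal(Q(sqrt(470))/Q) = Z/2Z.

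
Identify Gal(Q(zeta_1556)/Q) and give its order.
|Gal(Q(zeta_1556)/Q)| = phi(1556) = 776; group ≅ (Z/1556Z)^* ≅ Z/2Z × Z/388Z

The n-th cyclotomic polynomial Φ_1556(x) is the minimal polynomial of zeta_1556 over Q and has degree phi(1556) = 776. So Q(zeta_1556) is a degree-776 Galois extension with Galois group (Z/1556Z)^*. By CRT, (Z/1556Z)^* ≅ (Z/4Z)^* × (Z/389Z)^*. Each prime-power unit group is (Z/4Z)^* ≅ Z/2Z; (Z/389Z)^* ≅ Z/388Z. Hence Gal(Q(zeta_1556)/Q) ≅ Z/2Z × Z/388Z.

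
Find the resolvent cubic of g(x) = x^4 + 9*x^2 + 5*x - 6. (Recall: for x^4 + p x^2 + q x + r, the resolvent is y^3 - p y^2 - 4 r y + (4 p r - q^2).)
h(y) = y^3 - 9*y^2 + 24*y - 241

Identify coefficients: p = 9, q = 5, r = -6.
Plug into h(y) = y^3 - p y^2 - 4 r y + (4 p r - q^2):
  h(y) = y^3 - (9) y^2 - 4*(-6) y + (4*(9)*(-6) - (5)^2)
       = y^3 + (-9) y^2 + (24) y + (-241).
Simplifying: h(y) = y^3 - 9*y^2 + 24*y - 241.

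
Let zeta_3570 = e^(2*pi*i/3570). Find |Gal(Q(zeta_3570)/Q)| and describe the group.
|Gal(Q(zeta_3570)/Q)| = phi(3570) = 768; group ≅ (Z/3570Z)^* ≅ Z/2Z × Z/4Z × Z/6Z × Z/16Z

The n-th cyclotomic polynomial Φ_3570(x) is the minimal polynomial of zeta_3570 over Q and has degree phi(3570) = 768. So Q(zeta_3570) is a degree-768 Galois extension with Galois group (Z/3570Z)^*. By CRT, (Z/3570Z)^* ≅ (Z/2Z)^* × (Z/3Z)^* × (Z/5Z)^* × (Z/7Z)^* × (Z/17Z)^*. Each prime-power unit group is (Z/2Z)^* ≅ trivial group (order 1); (Z/3Z)^* ≅ Z/2Z; (Z/5Z)^* ≅ Z/4Z; (Z/7Z)^* ≅ Z/6Z; (Z/17Z)^* ≅ Z/16Z. Hence Gal(Q(zeta_3570)/Q) ≅ Z/2Z × Z/4Z × Z/6Z × Z/16Z.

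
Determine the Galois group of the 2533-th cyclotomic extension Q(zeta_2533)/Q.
|Gal(Q(zeta_2533)/Q)| = phi(2533) = 2368; group ≅ (Z/2533Z)^* ≅ Z/16Z × Z/148Z

The n-th cyclotomic polynomial Φ_2533(x) is the minimal polynomial of zeta_2533 over Q and has degree phi(2533) = 2368. So Q(zeta_2533) is a degree-2368 Galois extension with Galois group (Z/2533Z)^*. By CRT, (Z/2533Z)^* ≅ (Z/17Z)^* × (Z/149Z)^*. Each prime-power unit group is (Z/17Z)^* ≅ Z/16Z; (Z/149Z)^* ≅ Z/148Z. Hence Gal(Q(zeta_2533)/Q) ≅ Z/16Z × Z/148Z.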